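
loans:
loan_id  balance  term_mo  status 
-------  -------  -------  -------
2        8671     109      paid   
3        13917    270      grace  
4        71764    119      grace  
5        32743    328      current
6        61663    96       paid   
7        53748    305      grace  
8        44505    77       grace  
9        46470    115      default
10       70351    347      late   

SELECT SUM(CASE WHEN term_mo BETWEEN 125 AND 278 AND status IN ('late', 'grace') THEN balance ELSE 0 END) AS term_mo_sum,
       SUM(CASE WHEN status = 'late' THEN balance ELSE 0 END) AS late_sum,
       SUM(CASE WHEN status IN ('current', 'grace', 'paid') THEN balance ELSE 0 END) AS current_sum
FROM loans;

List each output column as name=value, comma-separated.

term_mo_sum=13917, late_sum=70351, current_sum=287011

[term_mo_sum: term_mo BETWEEN 125 AND 278 AND status IN ('late', 'grace')]
loan_id=2: ✗
loan_id=3: ✓ → 13917
loan_id=4: ✗
loan_id=5: ✗
loan_id=6: ✗
loan_id=7: ✗
loan_id=8: ✗
loan_id=9: ✗
loan_id=10: ✗
term_mo_sum = 13917
—
[late_sum: status = 'late']
loan_id=2: ✗
loan_id=3: ✗
loan_id=4: ✗
loan_id=5: ✗
loan_id=6: ✗
loan_id=7: ✗
loan_id=8: ✗
loan_id=9: ✗
loan_id=10: ✓ → 70351
late_sum = 70351
—
[current_sum: status IN ('current', 'grace', 'paid')]
loan_id=2: ✓ → 8671
loan_id=3: ✓ → 13917
loan_id=4: ✓ → 71764
loan_id=5: ✓ → 32743
loan_id=6: ✓ → 61663
loan_id=7: ✓ → 53748
loan_id=8: ✓ → 44505
loan_id=9: ✗
loan_id=10: ✗
current_sum = 8671 + 13917 + 71764 + 32743 + 61663 + 53748 + 44505 = 287011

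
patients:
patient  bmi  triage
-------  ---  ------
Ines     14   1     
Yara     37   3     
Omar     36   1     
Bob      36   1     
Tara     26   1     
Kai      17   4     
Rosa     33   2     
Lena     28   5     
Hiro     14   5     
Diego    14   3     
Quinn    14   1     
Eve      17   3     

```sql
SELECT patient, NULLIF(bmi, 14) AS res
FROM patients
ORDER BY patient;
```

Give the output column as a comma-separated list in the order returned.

36, NULL, 17, NULL, NULL, 17, 28, 36, NULL, 33, 26, 37

patient=Bob: bmi=36 vs 14: differ → 36
patient=Diego: bmi=14 vs 14: equal → NULL
patient=Eve: bmi=17 vs 14: differ → 17
patient=Hiro: bmi=14 vs 14: equal → NULL
patient=Ines: bmi=14 vs 14: equal → NULL
patient=Kai: bmi=17 vs 14: differ → 17
patient=Lena: bmi=28 vs 14: differ → 28
patient=Omar: bmi=36 vs 14: differ → 36
patient=Quinn: bmi=14 vs 14: equal → NULL
patient=Rosa: bmi=33 vs 14: differ → 33
patient=Tara: bmi=26 vs 14: differ → 26
patient=Yara: bmi=37 vs 14: differ → 37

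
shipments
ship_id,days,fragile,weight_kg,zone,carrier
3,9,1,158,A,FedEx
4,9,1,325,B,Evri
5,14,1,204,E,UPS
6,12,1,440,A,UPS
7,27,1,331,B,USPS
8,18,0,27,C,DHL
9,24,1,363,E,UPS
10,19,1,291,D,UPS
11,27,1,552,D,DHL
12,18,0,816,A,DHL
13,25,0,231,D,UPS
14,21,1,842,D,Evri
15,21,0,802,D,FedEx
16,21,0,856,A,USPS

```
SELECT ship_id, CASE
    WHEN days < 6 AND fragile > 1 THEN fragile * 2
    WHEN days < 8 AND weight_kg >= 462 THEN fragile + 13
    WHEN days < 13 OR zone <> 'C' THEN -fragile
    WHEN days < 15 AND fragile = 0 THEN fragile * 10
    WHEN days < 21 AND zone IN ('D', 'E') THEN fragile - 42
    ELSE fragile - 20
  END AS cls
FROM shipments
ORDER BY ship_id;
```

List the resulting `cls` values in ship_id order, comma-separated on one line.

-1, -1, -1, -1, -1, -20, -1, -1, -1, 0, 0, -1, 0, 0

ship_id=3: days < 13 OR zone <> 'C' → -1
ship_id=4: days < 13 OR zone <> 'C' → -1
ship_id=5: days < 13 OR zone <> 'C' → -1
ship_id=6: days < 13 OR zone <> 'C' → -1
ship_id=7: days < 13 OR zone <> 'C' → -1
ship_id=8: ELSE → -20
ship_id=9: days < 13 OR zone <> 'C' → -1
ship_id=10: days < 13 OR zone <> 'C' → -1
ship_id=11: days < 13 OR zone <> 'C' → -1
ship_id=12: days < 13 OR zone <> 'C' → 0
ship_id=13: days < 13 OR zone <> 'C' → 0
ship_id=14: days < 13 OR zone <> 'C' → -1
ship_id=15: days < 13 OR zone <> 'C' → 0
ship_id=16: days < 13 OR zone <> 'C' → 0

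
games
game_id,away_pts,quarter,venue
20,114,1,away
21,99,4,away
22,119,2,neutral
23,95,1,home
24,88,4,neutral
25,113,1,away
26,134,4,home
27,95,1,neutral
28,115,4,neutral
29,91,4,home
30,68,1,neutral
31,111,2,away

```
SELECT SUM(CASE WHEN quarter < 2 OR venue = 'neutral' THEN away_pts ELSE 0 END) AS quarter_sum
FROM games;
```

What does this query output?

game_id=20: ✓ → 114
game_id=21: ✗
game_id=22: ✓ → 119
game_id=23: ✓ → 95
game_id=24: ✓ → 88
game_id=25: ✓ → 113
game_id=26: ✗
game_id=27: ✓ → 95
game_id=28: ✓ → 115
game_id=29: ✗
game_id=30: ✓ → 68
game_id=31: ✗
quarter_sum = 114 + 119 + 95 + 88 + 113 + 95 + 115 + 68 = 807

807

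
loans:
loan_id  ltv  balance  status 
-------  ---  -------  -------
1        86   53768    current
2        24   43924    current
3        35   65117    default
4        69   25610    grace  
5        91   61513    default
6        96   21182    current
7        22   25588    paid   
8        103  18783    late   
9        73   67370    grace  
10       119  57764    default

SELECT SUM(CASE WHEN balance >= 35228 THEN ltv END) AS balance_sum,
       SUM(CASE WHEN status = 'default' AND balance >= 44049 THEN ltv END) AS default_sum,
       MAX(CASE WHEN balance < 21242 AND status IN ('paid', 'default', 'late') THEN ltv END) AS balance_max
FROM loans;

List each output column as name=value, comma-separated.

[balance_sum: balance >= 35228]
loan_id=1: ✓ → 86
loan_id=2: ✓ → 24
loan_id=3: ✓ → 35
loan_id=4: ✗
loan_id=5: ✓ → 91
loan_id=6: ✗
loan_id=7: ✗
loan_id=8: ✗
loan_id=9: ✓ → 73
loan_id=10: ✓ → 119
balance_sum = 86 + 24 + 35 + 91 + 73 + 119 = 428
—
[default_sum: status = 'default' AND balance >= 44049]
loan_id=1: ✗
loan_id=2: ✗
loan_id=3: ✓ → 35
loan_id=4: ✗
loan_id=5: ✓ → 91
loan_id=6: ✗
loan_id=7: ✗
loan_id=8: ✗
loan_id=9: ✗
loan_id=10: ✓ → 119
default_sum = 35 + 91 + 119 = 245
—
[balance_max: balance < 21242 AND status IN ('paid', 'default', 'late')]
loan_id=1: ✗
loan_id=2: ✗
loan_id=3: ✗
loan_id=4: ✗
loan_id=5: ✗
loan_id=6: ✗
loan_id=7: ✗
loan_id=8: ✓ → 103
loan_id=9: ✗
loan_id=10: ✗
balance_max = MAX(103) = 103

balance_sum=428, default_sum=245, balance_max=103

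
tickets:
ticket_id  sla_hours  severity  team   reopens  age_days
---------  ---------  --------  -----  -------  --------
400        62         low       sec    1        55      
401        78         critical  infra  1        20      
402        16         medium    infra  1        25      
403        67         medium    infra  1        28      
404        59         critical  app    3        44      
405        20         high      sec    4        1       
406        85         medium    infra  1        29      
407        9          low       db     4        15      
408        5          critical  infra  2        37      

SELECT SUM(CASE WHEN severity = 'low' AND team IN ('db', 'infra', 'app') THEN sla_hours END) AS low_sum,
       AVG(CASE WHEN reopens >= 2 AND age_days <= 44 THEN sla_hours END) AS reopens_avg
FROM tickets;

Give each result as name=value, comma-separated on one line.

[low_sum: severity = 'low' AND team IN ('db', 'infra', 'app')]
ticket_id=400: ✗
ticket_id=401: ✗
ticket_id=402: ✗
ticket_id=403: ✗
ticket_id=404: ✗
ticket_id=405: ✗
ticket_id=406: ✗
ticket_id=407: ✓ → 9
ticket_id=408: ✗
low_sum = 9
—
[reopens_avg: reopens >= 2 AND age_days <= 44]
ticket_id=400: ✗
ticket_id=401: ✗
ticket_id=402: ✗
ticket_id=403: ✗
ticket_id=404: ✓ → 59
ticket_id=405: ✓ → 20
ticket_id=406: ✗
ticket_id=407: ✓ → 9
ticket_id=408: ✓ → 5
reopens_avg = (59 + 20 + 9 + 5) / 4 = 23.25

low_sum=9, reopens_avg=23.25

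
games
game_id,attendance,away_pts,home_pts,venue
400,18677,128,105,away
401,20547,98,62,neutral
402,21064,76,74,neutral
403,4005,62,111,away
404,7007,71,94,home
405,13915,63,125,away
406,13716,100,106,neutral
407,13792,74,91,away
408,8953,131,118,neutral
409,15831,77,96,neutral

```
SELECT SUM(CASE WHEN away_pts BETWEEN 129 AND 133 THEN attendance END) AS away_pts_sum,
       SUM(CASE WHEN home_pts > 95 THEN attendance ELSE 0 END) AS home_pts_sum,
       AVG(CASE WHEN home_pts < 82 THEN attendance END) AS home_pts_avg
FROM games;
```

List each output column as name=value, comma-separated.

away_pts_sum=8953, home_pts_sum=75097, home_pts_avg=20805.5

[away_pts_sum: away_pts BETWEEN 129 AND 133]
game_id=400: ✗
game_id=401: ✗
game_id=402: ✗
game_id=403: ✗
game_id=404: ✗
game_id=405: ✗
game_id=406: ✗
game_id=407: ✗
game_id=408: ✓ → 8953
game_id=409: ✗
away_pts_sum = 8953
—
[home_pts_sum: home_pts > 95]
game_id=400: ✓ → 18677
game_id=401: ✗
game_id=402: ✗
game_id=403: ✓ → 4005
game_id=404: ✗
game_id=405: ✓ → 13915
game_id=406: ✓ → 13716
game_id=407: ✗
game_id=408: ✓ → 8953
game_id=409: ✓ → 15831
home_pts_sum = 18677 + 4005 + 13915 + 13716 + 8953 + 15831 = 75097
—
[home_pts_avg: home_pts < 82]
game_id=400: ✗
game_id=401: ✓ → 20547
game_id=402: ✓ → 21064
game_id=403: ✗
game_id=404: ✗
game_id=405: ✗
game_id=406: ✗
game_id=407: ✗
game_id=408: ✗
game_id=409: ✗
home_pts_avg = (20547 + 21064) / 2 = 20805.5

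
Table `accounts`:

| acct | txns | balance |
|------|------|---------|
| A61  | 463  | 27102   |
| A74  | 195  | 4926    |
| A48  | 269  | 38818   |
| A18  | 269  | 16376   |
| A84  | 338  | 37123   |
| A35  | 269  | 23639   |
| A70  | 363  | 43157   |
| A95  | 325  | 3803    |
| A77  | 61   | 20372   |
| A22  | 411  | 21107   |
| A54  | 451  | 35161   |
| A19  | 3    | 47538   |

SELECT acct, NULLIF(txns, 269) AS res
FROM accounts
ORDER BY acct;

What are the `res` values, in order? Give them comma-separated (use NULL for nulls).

NULL, 3, 411, NULL, NULL, 451, 463, 363, 195, 61, 338, 325

acct=A18: txns=269 vs 269: equal → NULL
acct=A19: txns=3 vs 269: differ → 3
acct=A22: txns=411 vs 269: differ → 411
acct=A35: txns=269 vs 269: equal → NULL
acct=A48: txns=269 vs 269: equal → NULL
acct=A54: txns=451 vs 269: differ → 451
acct=A61: txns=463 vs 269: differ → 463
acct=A70: txns=363 vs 269: differ → 363
acct=A74: txns=195 vs 269: differ → 195
acct=A77: txns=61 vs 269: differ → 61
acct=A84: txns=338 vs 269: differ → 338
acct=A95: txns=325 vs 269: differ → 325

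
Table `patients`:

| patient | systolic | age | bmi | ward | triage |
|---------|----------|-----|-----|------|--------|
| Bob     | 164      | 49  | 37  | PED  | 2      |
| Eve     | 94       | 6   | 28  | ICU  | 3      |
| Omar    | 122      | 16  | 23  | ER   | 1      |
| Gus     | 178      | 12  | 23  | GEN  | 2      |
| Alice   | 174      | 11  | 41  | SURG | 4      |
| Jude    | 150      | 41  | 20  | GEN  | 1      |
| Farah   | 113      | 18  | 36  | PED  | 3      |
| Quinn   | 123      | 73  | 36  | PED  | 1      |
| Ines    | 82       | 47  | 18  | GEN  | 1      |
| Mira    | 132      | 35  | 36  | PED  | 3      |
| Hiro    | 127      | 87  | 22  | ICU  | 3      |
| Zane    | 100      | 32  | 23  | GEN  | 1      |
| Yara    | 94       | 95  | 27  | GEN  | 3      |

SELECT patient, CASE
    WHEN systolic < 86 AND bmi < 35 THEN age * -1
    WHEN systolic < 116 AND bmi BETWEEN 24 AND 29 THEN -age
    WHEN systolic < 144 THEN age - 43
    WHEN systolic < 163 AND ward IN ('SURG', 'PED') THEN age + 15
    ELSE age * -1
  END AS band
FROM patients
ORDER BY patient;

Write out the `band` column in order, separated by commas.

patient=Alice: ELSE → -11
patient=Bob: ELSE → -49
patient=Eve: systolic < 116 AND bmi BETWEEN 24 AND 29 → -6
patient=Farah: systolic < 144 → -25
patient=Gus: ELSE → -12
patient=Hiro: systolic < 144 → 44
patient=Ines: systolic < 86 AND bmi < 35 → -47
patient=Jude: ELSE → -41
patient=Mira: systolic < 144 → -8
patient=Omar: systolic < 144 → -27
patient=Quinn: systolic < 144 → 30
patient=Yara: systolic < 116 AND bmi BETWEEN 24 AND 29 → -95
patient=Zane: systolic < 144 → -11

-11, -49, -6, -25, -12, 44, -47, -41, -8, -27, 30, -95, -11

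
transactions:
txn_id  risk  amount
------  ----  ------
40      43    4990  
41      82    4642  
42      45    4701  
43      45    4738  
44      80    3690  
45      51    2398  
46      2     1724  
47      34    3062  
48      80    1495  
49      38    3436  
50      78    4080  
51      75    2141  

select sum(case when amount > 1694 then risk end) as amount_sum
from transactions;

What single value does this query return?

txn_id=40: ✓ → 43
txn_id=41: ✓ → 82
txn_id=42: ✓ → 45
txn_id=43: ✓ → 45
txn_id=44: ✓ → 80
txn_id=45: ✓ → 51
txn_id=46: ✓ → 2
txn_id=47: ✓ → 34
txn_id=48: ✗
txn_id=49: ✓ → 38
txn_id=50: ✓ → 78
txn_id=51: ✓ → 75
amount_sum = 43 + 82 + 45 + 45 + 80 + 51 + 2 + 34 + 38 + 78 + 75 = 573

573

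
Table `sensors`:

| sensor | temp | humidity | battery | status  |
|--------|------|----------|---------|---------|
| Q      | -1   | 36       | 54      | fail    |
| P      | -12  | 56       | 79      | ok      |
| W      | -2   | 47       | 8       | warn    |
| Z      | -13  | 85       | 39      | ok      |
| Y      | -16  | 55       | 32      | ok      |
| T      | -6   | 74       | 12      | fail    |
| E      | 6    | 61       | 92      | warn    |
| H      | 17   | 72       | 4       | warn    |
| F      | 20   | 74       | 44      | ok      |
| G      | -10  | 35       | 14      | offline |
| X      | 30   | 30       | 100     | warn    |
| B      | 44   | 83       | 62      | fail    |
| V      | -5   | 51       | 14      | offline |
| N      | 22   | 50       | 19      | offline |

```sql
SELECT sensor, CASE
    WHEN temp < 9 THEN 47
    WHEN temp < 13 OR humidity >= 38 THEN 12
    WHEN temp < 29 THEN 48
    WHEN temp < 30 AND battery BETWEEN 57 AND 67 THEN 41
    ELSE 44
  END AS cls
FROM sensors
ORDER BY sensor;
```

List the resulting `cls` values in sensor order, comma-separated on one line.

sensor=B: temp < 13 OR humidity >= 38 → 12
sensor=E: temp < 9 → 47
sensor=F: temp < 13 OR humidity >= 38 → 12
sensor=G: temp < 9 → 47
sensor=H: temp < 13 OR humidity >= 38 → 12
sensor=N: temp < 13 OR humidity >= 38 → 12
sensor=P: temp < 9 → 47
sensor=Q: temp < 9 → 47
sensor=T: temp < 9 → 47
sensor=V: temp < 9 → 47
sensor=W: temp < 9 → 47
sensor=X: ELSE → 44
sensor=Y: temp < 9 → 47
sensor=Z: temp < 9 → 47

12, 47, 12, 47, 12, 12, 47, 47, 47, 47, 47, 44, 47, 47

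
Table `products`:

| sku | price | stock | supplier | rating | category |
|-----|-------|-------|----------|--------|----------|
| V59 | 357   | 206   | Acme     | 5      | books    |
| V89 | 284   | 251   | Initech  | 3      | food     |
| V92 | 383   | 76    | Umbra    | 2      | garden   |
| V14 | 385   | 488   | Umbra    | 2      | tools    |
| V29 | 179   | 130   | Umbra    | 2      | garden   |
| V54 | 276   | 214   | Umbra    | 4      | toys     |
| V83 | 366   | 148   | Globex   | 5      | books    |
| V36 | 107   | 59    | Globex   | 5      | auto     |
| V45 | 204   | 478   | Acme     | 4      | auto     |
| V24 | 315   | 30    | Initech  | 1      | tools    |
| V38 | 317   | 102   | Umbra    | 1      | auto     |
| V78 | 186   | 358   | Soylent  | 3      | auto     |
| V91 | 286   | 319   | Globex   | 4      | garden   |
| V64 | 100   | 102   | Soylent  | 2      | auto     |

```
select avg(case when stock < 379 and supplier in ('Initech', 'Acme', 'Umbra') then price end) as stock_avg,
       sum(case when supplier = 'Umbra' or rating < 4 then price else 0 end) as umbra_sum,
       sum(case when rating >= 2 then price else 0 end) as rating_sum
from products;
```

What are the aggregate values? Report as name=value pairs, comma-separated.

[stock_avg: stock < 379 and supplier in ('Initech', 'Acme', 'Umbra')]
sku=V59: ✓ → 357
sku=V89: ✓ → 284
sku=V92: ✓ → 383
sku=V14: ✗
sku=V29: ✓ → 179
sku=V54: ✓ → 276
sku=V83: ✗
sku=V36: ✗
sku=V45: ✗
sku=V24: ✓ → 315
sku=V38: ✓ → 317
sku=V78: ✗
sku=V91: ✗
sku=V64: ✗
stock_avg = (357 + 284 + 383 + 179 + 276 + 315 + 317) / 7 = 301.5714285714
—
[umbra_sum: supplier = 'Umbra' or rating < 4]
sku=V59: ✗
sku=V89: ✓ → 284
sku=V92: ✓ → 383
sku=V14: ✓ → 385
sku=V29: ✓ → 179
sku=V54: ✓ → 276
sku=V83: ✗
sku=V36: ✗
sku=V45: ✗
sku=V24: ✓ → 315
sku=V38: ✓ → 317
sku=V78: ✓ → 186
sku=V91: ✗
sku=V64: ✓ → 100
umbra_sum = 284 + 383 + 385 + 179 + 276 + 315 + 317 + 186 + 100 = 2425
—
[rating_sum: rating >= 2]
sku=V59: ✓ → 357
sku=V89: ✓ → 284
sku=V92: ✓ → 383
sku=V14: ✓ → 385
sku=V29: ✓ → 179
sku=V54: ✓ → 276
sku=V83: ✓ → 366
sku=V36: ✓ → 107
sku=V45: ✓ → 204
sku=V24: ✗
sku=V38: ✗
sku=V78: ✓ → 186
sku=V91: ✓ → 286
sku=V64: ✓ → 100
rating_sum = 357 + 284 + 383 + 385 + 179 + 276 + 366 + 107 + 204 + 186 + 286 + 100 = 3113

stock_avg=301.5714285714, umbra_sum=2425, rating_sum=3113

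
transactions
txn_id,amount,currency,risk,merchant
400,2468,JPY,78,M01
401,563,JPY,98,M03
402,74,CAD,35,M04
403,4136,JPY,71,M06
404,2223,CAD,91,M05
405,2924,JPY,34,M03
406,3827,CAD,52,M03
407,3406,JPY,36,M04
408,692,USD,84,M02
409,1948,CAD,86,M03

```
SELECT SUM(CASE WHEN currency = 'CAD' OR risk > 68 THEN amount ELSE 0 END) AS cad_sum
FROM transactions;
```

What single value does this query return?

15931

txn_id=400: ✓ → 2468
txn_id=401: ✓ → 563
txn_id=402: ✓ → 74
txn_id=403: ✓ → 4136
txn_id=404: ✓ → 2223
txn_id=405: ✗
txn_id=406: ✓ → 3827
txn_id=407: ✗
txn_id=408: ✓ → 692
txn_id=409: ✓ → 1948
cad_sum = 2468 + 563 + 74 + 4136 + 2223 + 3827 + 692 + 1948 = 15931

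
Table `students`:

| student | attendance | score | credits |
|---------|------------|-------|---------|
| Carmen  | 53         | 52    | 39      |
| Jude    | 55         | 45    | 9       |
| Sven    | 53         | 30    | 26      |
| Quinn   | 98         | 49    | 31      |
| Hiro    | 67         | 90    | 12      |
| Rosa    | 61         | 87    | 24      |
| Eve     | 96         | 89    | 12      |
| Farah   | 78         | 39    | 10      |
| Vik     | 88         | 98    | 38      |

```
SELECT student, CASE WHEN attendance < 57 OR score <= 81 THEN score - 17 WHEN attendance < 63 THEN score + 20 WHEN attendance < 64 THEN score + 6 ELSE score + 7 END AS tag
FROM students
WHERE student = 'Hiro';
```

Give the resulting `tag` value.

97

student = Hiro: attendance=67, score=90, credits=12.
attendance < 57 OR score <= 81 → false
attendance < 63 → false
attendance < 64 → false
No prior WHEN matched → ELSE → 97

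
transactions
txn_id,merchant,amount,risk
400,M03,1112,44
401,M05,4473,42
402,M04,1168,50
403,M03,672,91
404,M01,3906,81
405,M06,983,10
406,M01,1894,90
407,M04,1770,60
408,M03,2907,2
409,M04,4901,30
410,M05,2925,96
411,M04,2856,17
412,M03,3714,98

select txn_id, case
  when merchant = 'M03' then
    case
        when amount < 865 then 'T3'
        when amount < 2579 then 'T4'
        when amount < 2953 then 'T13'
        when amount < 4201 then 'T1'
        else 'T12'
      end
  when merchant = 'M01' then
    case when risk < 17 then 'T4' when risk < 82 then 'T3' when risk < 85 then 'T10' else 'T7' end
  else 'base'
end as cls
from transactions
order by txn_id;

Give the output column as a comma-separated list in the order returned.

txn_id=400: merchant='M03' → inner[amount < 2579] → T4
txn_id=401: merchant='M05' → outer ELSE → base
txn_id=402: merchant='M04' → outer ELSE → base
txn_id=403: merchant='M03' → inner[amount < 865] → T3
txn_id=404: merchant='M01' → inner[risk < 82] → T3
txn_id=405: merchant='M06' → outer ELSE → base
txn_id=406: merchant='M01' → inner[ELSE] → T7
txn_id=407: merchant='M04' → outer ELSE → base
txn_id=408: merchant='M03' → inner[amount < 2953] → T13
txn_id=409: merchant='M04' → outer ELSE → base
txn_id=410: merchant='M05' → outer ELSE → base
txn_id=411: merchant='M04' → outer ELSE → base
txn_id=412: merchant='M03' → inner[amount < 4201] → T1

T4, base, base, T3, T3, base, T7, base, T13, base, base, base, T1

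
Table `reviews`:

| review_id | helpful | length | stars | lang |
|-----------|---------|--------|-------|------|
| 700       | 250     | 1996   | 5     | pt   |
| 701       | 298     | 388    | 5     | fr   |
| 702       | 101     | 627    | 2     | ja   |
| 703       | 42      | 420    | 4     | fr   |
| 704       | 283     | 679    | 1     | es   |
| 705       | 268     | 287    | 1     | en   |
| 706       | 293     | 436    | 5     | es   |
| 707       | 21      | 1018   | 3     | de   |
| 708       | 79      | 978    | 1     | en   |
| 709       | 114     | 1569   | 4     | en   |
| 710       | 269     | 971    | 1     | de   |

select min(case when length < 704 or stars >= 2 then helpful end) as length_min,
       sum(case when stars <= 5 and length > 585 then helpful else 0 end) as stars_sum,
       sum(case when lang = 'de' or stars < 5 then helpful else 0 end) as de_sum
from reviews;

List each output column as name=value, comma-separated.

[length_min: length < 704 or stars >= 2]
review_id=700: ✓ → 250
review_id=701: ✓ → 298
review_id=702: ✓ → 101
review_id=703: ✓ → 42
review_id=704: ✓ → 283
review_id=705: ✓ → 268
review_id=706: ✓ → 293
review_id=707: ✓ → 21
review_id=708: ✗
review_id=709: ✓ → 114
review_id=710: ✗
length_min = MIN(250, 298, 101, 42, 283, 268, 293, 21, 114) = 21
—
[stars_sum: stars <= 5 and length > 585]
review_id=700: ✓ → 250
review_id=701: ✗
review_id=702: ✓ → 101
review_id=703: ✗
review_id=704: ✓ → 283
review_id=705: ✗
review_id=706: ✗
review_id=707: ✓ → 21
review_id=708: ✓ → 79
review_id=709: ✓ → 114
review_id=710: ✓ → 269
stars_sum = 250 + 101 + 283 + 21 + 79 + 114 + 269 = 1117
—
[de_sum: lang = 'de' or stars < 5]
review_id=700: ✗
review_id=701: ✗
review_id=702: ✓ → 101
review_id=703: ✓ → 42
review_id=704: ✓ → 283
review_id=705: ✓ → 268
review_id=706: ✗
review_id=707: ✓ → 21
review_id=708: ✓ → 79
review_id=709: ✓ → 114
review_id=710: ✓ → 269
de_sum = 101 + 42 + 283 + 268 + 21 + 79 + 114 + 269 = 1177

length_min=21, stars_sum=1117, de_sum=1177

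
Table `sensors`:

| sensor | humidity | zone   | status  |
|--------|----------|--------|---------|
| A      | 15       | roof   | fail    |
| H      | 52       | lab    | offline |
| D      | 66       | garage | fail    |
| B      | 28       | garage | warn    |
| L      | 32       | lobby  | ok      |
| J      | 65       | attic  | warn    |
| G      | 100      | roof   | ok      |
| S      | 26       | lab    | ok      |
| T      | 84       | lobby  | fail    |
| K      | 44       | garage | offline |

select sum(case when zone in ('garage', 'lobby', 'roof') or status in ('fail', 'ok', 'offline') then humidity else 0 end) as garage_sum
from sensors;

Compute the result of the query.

sensor=A: ✓ → 15
sensor=H: ✓ → 52
sensor=D: ✓ → 66
sensor=B: ✓ → 28
sensor=L: ✓ → 32
sensor=J: ✗
sensor=G: ✓ → 100
sensor=S: ✓ → 26
sensor=T: ✓ → 84
sensor=K: ✓ → 44
garage_sum = 15 + 52 + 66 + 28 + 32 + 100 + 26 + 84 + 44 = 447

447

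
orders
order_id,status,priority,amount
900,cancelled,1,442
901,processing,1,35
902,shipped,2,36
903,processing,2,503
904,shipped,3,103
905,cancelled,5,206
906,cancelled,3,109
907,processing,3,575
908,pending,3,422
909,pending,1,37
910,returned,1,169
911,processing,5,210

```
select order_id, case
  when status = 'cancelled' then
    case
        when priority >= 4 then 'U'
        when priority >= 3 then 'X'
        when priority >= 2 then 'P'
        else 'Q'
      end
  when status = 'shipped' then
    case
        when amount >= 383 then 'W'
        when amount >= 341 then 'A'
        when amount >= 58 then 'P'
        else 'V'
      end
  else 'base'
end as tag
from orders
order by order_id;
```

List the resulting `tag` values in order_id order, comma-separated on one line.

Q, base, V, base, P, U, X, base, base, base, base, base

order_id=900: status='cancelled' → inner[ELSE] → Q
order_id=901: status='processing' → outer ELSE → base
order_id=902: status='shipped' → inner[ELSE] → V
order_id=903: status='processing' → outer ELSE → base
order_id=904: status='shipped' → inner[amount >= 58] → P
order_id=905: status='cancelled' → inner[priority >= 4] → U
order_id=906: status='cancelled' → inner[priority >= 3] → X
order_id=907: status='processing' → outer ELSE → base
order_id=908: status='pending' → outer ELSE → base
order_id=909: status='pending' → outer ELSE → base
order_id=910: status='returned' → outer ELSE → base
order_id=911: status='processing' → outer ELSE → base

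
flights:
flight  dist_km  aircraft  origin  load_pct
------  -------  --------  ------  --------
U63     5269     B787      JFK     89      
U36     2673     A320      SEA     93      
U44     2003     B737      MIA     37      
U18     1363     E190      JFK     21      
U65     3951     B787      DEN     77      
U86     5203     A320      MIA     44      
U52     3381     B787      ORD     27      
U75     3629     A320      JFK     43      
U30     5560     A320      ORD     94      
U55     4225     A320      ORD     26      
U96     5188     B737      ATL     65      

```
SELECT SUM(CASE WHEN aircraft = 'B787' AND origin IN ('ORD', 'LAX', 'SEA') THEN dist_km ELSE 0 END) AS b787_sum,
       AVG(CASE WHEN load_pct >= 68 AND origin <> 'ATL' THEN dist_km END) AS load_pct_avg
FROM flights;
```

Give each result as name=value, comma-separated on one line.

[b787_sum: aircraft = 'B787' AND origin IN ('ORD', 'LAX', 'SEA')]
flight=U63: ✗
flight=U36: ✗
flight=U44: ✗
flight=U18: ✗
flight=U65: ✗
flight=U86: ✗
flight=U52: ✓ → 3381
flight=U75: ✗
flight=U30: ✗
flight=U55: ✗
flight=U96: ✗
b787_sum = 3381
—
[load_pct_avg: load_pct >= 68 AND origin <> 'ATL']
flight=U63: ✓ → 5269
flight=U36: ✓ → 2673
flight=U44: ✗
flight=U18: ✗
flight=U65: ✓ → 3951
flight=U86: ✗
flight=U52: ✗
flight=U75: ✗
flight=U30: ✓ → 5560
flight=U55: ✗
flight=U96: ✗
load_pct_avg = (5269 + 2673 + 3951 + 5560) / 4 = 4363.25

b787_sum=3381, load_pct_avg=4363.25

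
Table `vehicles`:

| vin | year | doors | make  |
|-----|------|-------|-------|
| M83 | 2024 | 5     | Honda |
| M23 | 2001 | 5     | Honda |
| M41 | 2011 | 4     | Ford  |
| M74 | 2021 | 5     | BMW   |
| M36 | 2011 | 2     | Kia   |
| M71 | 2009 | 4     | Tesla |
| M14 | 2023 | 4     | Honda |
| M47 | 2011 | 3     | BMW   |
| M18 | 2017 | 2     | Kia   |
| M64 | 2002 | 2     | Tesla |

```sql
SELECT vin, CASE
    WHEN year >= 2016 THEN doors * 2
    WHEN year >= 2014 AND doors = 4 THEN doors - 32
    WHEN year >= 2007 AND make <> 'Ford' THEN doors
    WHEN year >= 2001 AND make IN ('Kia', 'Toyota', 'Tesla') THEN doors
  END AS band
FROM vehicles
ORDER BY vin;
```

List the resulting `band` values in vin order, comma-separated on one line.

8, 4, NULL, 2, NULL, 3, 2, 4, 10, 10

vin=M14: year >= 2016 → 8
vin=M18: year >= 2016 → 4
vin=M23: (no match → NULL) → NULL
vin=M36: year >= 2007 AND make <> 'Ford' → 2
vin=M41: (no match → NULL) → NULL
vin=M47: year >= 2007 AND make <> 'Ford' → 3
vin=M64: year >= 2001 AND make IN ('Kia', 'Toyota', 'Tesla') → 2
vin=M71: year >= 2007 AND make <> 'Ford' → 4
vin=M74: year >= 2016 → 10
vin=M83: year >= 2016 → 10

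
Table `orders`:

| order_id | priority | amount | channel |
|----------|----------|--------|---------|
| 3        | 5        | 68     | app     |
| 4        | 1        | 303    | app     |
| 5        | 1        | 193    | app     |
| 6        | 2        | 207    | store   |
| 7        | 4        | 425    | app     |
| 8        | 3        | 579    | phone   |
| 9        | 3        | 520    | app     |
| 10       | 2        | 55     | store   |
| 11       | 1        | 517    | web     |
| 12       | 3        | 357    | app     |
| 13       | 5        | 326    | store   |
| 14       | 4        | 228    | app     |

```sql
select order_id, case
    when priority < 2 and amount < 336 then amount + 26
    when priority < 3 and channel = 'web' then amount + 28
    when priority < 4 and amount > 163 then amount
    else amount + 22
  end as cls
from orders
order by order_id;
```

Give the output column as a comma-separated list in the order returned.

order_id=3: ELSE → 90
order_id=4: priority < 2 and amount < 336 → 329
order_id=5: priority < 2 and amount < 336 → 219
order_id=6: priority < 4 and amount > 163 → 207
order_id=7: ELSE → 447
order_id=8: priority < 4 and amount > 163 → 579
order_id=9: priority < 4 and amount > 163 → 520
order_id=10: ELSE → 77
order_id=11: priority < 3 and channel = 'web' → 545
order_id=12: priority < 4 and amount > 163 → 357
order_id=13: ELSE → 348
order_id=14: ELSE → 250

90, 329, 219, 207, 447, 579, 520, 77, 545, 357, 348, 250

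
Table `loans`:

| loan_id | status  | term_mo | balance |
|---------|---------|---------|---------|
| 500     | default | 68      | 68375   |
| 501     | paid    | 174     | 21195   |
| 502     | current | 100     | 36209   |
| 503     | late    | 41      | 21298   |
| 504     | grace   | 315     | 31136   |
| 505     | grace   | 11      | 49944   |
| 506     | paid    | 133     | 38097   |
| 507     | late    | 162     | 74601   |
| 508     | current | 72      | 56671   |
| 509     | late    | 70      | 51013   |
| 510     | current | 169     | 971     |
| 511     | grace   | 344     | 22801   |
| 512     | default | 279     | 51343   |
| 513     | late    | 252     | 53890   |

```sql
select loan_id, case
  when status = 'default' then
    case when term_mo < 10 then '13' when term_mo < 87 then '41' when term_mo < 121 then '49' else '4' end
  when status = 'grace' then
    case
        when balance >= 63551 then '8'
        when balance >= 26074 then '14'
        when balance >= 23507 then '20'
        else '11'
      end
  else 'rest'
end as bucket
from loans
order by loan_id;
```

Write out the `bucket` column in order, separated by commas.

loan_id=500: status='default' → inner[term_mo < 87] → 41
loan_id=501: status='paid' → outer ELSE → rest
loan_id=502: status='current' → outer ELSE → rest
loan_id=503: status='late' → outer ELSE → rest
loan_id=504: status='grace' → inner[balance >= 26074] → 14
loan_id=505: status='grace' → inner[balance >= 26074] → 14
loan_id=506: status='paid' → outer ELSE → rest
loan_id=507: status='late' → outer ELSE → rest
loan_id=508: status='current' → outer ELSE → rest
loan_id=509: status='late' → outer ELSE → rest
loan_id=510: status='current' → outer ELSE → rest
loan_id=511: status='grace' → inner[ELSE] → 11
loan_id=512: status='default' → inner[ELSE] → 4
loan_id=513: status='late' → outer ELSE → rest

41, rest, rest, rest, 14, 14, rest, rest, rest, rest, rest, 11, 4, rest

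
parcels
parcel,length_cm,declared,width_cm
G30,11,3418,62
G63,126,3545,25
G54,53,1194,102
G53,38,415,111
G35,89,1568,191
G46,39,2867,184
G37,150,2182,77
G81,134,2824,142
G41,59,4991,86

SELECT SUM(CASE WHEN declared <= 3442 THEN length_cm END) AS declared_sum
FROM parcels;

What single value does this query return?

514

parcel=G30: ✓ → 11
parcel=G63: ✗
parcel=G54: ✓ → 53
parcel=G53: ✓ → 38
parcel=G35: ✓ → 89
parcel=G46: ✓ → 39
parcel=G37: ✓ → 150
parcel=G81: ✓ → 134
parcel=G41: ✗
declared_sum = 11 + 53 + 38 + 89 + 39 + 150 + 134 = 514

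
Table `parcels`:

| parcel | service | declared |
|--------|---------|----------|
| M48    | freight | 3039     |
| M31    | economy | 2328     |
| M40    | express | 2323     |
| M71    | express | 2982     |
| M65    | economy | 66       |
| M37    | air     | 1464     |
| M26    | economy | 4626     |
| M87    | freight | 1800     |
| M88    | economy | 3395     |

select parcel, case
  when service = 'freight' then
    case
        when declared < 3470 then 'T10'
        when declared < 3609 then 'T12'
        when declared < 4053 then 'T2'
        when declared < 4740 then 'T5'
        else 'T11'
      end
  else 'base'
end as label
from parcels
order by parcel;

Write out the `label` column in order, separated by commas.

parcel=M26: service='economy' → outer ELSE → base
parcel=M31: service='economy' → outer ELSE → base
parcel=M37: service='air' → outer ELSE → base
parcel=M40: service='express' → outer ELSE → base
parcel=M48: service='freight' → inner[declared < 3470] → T10
parcel=M65: service='economy' → outer ELSE → base
parcel=M71: service='express' → outer ELSE → base
parcel=M87: service='freight' → inner[declared < 3470] → T10
parcel=M88: service='economy' → outer ELSE → base

base, base, base, base, T10, base, base, T10, base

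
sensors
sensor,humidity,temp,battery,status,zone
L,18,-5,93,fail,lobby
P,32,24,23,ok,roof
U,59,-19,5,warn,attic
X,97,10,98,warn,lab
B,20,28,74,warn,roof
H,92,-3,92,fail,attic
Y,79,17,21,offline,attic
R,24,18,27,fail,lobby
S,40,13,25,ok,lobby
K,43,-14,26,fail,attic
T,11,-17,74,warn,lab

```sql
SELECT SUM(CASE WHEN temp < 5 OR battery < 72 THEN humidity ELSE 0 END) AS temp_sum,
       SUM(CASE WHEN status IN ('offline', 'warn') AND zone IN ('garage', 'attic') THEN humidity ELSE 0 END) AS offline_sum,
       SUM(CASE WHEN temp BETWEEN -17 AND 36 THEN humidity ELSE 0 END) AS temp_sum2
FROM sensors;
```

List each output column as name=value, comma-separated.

temp_sum=398, offline_sum=138, temp_sum2=456

[temp_sum: temp < 5 OR battery < 72]
sensor=L: ✓ → 18
sensor=P: ✓ → 32
sensor=U: ✓ → 59
sensor=X: ✗
sensor=B: ✗
sensor=H: ✓ → 92
sensor=Y: ✓ → 79
sensor=R: ✓ → 24
sensor=S: ✓ → 40
sensor=K: ✓ → 43
sensor=T: ✓ → 11
temp_sum = 18 + 32 + 59 + 92 + 79 + 24 + 40 + 43 + 11 = 398
—
[offline_sum: status IN ('offline', 'warn') AND zone IN ('garage', 'attic')]
sensor=L: ✗
sensor=P: ✗
sensor=U: ✓ → 59
sensor=X: ✗
sensor=B: ✗
sensor=H: ✗
sensor=Y: ✓ → 79
sensor=R: ✗
sensor=S: ✗
sensor=K: ✗
sensor=T: ✗
offline_sum = 59 + 79 = 138
—
[temp_sum2: temp BETWEEN -17 AND 36]
sensor=L: ✓ → 18
sensor=P: ✓ → 32
sensor=U: ✗
sensor=X: ✓ → 97
sensor=B: ✓ → 20
sensor=H: ✓ → 92
sensor=Y: ✓ → 79
sensor=R: ✓ → 24
sensor=S: ✓ → 40
sensor=K: ✓ → 43
sensor=T: ✓ → 11
temp_sum2 = 18 + 32 + 97 + 20 + 92 + 79 + 24 + 40 + 43 + 11 = 456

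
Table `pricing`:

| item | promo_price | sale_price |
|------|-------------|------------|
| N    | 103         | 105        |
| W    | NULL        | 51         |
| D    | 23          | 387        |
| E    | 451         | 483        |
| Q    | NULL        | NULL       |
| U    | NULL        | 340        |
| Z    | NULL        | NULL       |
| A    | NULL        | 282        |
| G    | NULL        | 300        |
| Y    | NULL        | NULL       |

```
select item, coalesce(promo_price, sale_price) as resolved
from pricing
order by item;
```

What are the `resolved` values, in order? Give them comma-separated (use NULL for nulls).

282, 23, 451, 300, 103, NULL, 340, 51, NULL, NULL

item=A: promo_price=NULL, sale_price=282 → 282
item=D: promo_price=23 → 23
item=E: promo_price=451 → 451
item=G: promo_price=NULL, sale_price=300 → 300
item=N: promo_price=103 → 103
item=Q: promo_price=NULL, sale_price=NULL (all NULL) → NULL
item=U: promo_price=NULL, sale_price=340 → 340
item=W: promo_price=NULL, sale_price=51 → 51
item=Y: promo_price=NULL, sale_price=NULL (all NULL) → NULL
item=Z: promo_price=NULL, sale_price=NULL (all NULL) → NULL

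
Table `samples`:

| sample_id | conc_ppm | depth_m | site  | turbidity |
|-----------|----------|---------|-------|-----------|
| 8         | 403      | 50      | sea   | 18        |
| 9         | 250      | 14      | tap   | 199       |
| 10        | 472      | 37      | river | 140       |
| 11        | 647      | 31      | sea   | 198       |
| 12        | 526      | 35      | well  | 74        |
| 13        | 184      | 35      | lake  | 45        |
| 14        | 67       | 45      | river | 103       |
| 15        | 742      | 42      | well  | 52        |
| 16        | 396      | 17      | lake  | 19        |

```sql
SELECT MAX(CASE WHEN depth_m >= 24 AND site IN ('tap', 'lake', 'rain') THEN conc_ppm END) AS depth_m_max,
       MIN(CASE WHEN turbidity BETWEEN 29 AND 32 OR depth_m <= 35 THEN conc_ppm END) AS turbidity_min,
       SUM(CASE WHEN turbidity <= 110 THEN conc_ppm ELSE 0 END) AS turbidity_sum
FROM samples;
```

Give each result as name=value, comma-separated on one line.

depth_m_max=184, turbidity_min=184, turbidity_sum=2318

[depth_m_max: depth_m >= 24 AND site IN ('tap', 'lake', 'rain')]
sample_id=8: ✗
sample_id=9: ✗
sample_id=10: ✗
sample_id=11: ✗
sample_id=12: ✗
sample_id=13: ✓ → 184
sample_id=14: ✗
sample_id=15: ✗
sample_id=16: ✗
depth_m_max = MAX(184) = 184
—
[turbidity_min: turbidity BETWEEN 29 AND 32 OR depth_m <= 35]
sample_id=8: ✗
sample_id=9: ✓ → 250
sample_id=10: ✗
sample_id=11: ✓ → 647
sample_id=12: ✓ → 526
sample_id=13: ✓ → 184
sample_id=14: ✗
sample_id=15: ✗
sample_id=16: ✓ → 396
turbidity_min = MIN(250, 647, 526, 184, 396) = 184
—
[turbidity_sum: turbidity <= 110]
sample_id=8: ✓ → 403
sample_id=9: ✗
sample_id=10: ✗
sample_id=11: ✗
sample_id=12: ✓ → 526
sample_id=13: ✓ → 184
sample_id=14: ✓ → 67
sample_id=15: ✓ → 742
sample_id=16: ✓ → 396
turbidity_sum = 403 + 526 + 184 + 67 + 742 + 396 = 2318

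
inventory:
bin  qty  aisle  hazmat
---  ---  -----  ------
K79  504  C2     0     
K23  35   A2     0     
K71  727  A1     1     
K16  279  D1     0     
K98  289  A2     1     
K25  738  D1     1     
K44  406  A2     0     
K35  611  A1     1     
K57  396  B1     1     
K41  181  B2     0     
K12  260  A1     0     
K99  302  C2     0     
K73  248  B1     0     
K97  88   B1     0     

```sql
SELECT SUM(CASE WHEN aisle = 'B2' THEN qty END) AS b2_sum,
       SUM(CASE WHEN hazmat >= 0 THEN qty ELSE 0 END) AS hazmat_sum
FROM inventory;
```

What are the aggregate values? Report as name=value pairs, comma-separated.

[b2_sum: aisle = 'B2']
bin=K79: ✗
bin=K23: ✗
bin=K71: ✗
bin=K16: ✗
bin=K98: ✗
bin=K25: ✗
bin=K44: ✗
bin=K35: ✗
bin=K57: ✗
bin=K41: ✓ → 181
bin=K12: ✗
bin=K99: ✗
bin=K73: ✗
bin=K97: ✗
b2_sum = 181
—
[hazmat_sum: hazmat >= 0]
bin=K79: ✓ → 504
bin=K23: ✓ → 35
bin=K71: ✓ → 727
bin=K16: ✓ → 279
bin=K98: ✓ → 289
bin=K25: ✓ → 738
bin=K44: ✓ → 406
bin=K35: ✓ → 611
bin=K57: ✓ → 396
bin=K41: ✓ → 181
bin=K12: ✓ → 260
bin=K99: ✓ → 302
bin=K73: ✓ → 248
bin=K97: ✓ → 88
hazmat_sum = 504 + 35 + 727 + 279 + 289 + 738 + 406 + 611 + 396 + 181 + 260 + 302 + 248 + 88 = 5064

b2_sum=181, hazmat_sum=5064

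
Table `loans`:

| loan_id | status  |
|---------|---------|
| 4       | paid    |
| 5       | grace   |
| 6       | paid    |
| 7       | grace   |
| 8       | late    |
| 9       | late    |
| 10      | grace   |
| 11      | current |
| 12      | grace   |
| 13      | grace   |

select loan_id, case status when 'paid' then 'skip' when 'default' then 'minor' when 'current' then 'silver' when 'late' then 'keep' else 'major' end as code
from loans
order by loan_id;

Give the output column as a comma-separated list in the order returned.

loan_id=4: status='paid' → skip
loan_id=5: ELSE → major
loan_id=6: status='paid' → skip
loan_id=7: ELSE → major
loan_id=8: status='late' → keep
loan_id=9: status='late' → keep
loan_id=10: ELSE → major
loan_id=11: status='current' → silver
loan_id=12: ELSE → major
loan_id=13: ELSE → major

skip, major, skip, major, keep, keep, major, silver, major, major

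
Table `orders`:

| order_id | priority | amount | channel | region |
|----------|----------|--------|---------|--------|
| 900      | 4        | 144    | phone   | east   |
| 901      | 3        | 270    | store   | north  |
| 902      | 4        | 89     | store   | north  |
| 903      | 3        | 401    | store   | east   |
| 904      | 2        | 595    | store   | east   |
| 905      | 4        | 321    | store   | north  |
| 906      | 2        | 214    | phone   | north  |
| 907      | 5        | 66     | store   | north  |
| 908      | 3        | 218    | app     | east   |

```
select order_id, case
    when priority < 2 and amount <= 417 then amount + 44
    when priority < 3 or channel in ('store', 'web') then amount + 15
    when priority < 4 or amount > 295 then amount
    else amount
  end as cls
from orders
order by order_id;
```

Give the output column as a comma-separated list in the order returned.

order_id=900: ELSE → 144
order_id=901: priority < 3 or channel in ('store', 'web') → 285
order_id=902: priority < 3 or channel in ('store', 'web') → 104
order_id=903: priority < 3 or channel in ('store', 'web') → 416
order_id=904: priority < 3 or channel in ('store', 'web') → 610
order_id=905: priority < 3 or channel in ('store', 'web') → 336
order_id=906: priority < 3 or channel in ('store', 'web') → 229
order_id=907: priority < 3 or channel in ('store', 'web') → 81
order_id=908: priority < 4 or amount > 295 → 218

144, 285, 104, 416, 610, 336, 229, 81, 218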